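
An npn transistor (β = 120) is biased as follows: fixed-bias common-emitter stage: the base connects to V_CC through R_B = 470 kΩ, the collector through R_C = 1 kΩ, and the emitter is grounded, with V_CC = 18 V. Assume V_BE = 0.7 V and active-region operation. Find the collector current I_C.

Base loop: V_CC = I_B·R_B + V_BE, so I_B = (18 − 0.7)/470 kΩ = 0.0368 mA.
In the active region I_C = β·I_B = 120 × 0.0368 = 4.42 mA.
Collector loop: V_CE = V_CC − I_C·R_C = 18 − 4.42×1 = 13.6 V.
Since V_CE = 13.6 V > V_CE(sat) ≈ 0.2 V, the transistor is in the active region as assumed.

I_C ≈ 4.4 mA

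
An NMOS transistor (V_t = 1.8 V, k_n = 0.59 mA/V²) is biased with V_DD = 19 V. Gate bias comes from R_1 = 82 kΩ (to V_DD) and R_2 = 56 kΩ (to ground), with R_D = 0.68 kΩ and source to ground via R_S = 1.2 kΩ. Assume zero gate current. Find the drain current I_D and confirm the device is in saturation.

I_D ≈ 2.5 mA

V_G = V_DD·R_2/(R_1+R_2) = 19×56/138 = 7.71 V.
Assume saturation: I_D = (k_n/2)(V_GS − V_t)² with V_GS = V_G − I_D·R_S = 7.71 − 1.2·I_D.
Substituting gives 0.425·I_D² − 5.18·I_D + 10.3 = 0, with roots I_D = 2.5 or 9.7 mA.
The root I_D = 9.7 mA gives V_GS = -3.94 V ≤ V_t, so take I_D = 2.5 mA.
Then V_GS = 4.71 V and V_DS = V_DD − I_D(R_D+R_S) = 19 − 2.5×1.88 = 14.3 V.
Saturation requires V_DS ≥ V_GS − V_t = 2.91 V; 14.3 ≥ 2.91 ✓.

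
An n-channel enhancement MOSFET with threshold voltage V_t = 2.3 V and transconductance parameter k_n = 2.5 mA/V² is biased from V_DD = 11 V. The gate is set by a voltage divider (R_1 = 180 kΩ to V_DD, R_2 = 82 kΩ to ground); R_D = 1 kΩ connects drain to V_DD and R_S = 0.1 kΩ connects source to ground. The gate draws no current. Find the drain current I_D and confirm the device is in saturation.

V_G = V_DD·R_2/(R_1+R_2) = 11×82/262 = 3.44 V.
Assume saturation: I_D = (k_n/2)(V_GS − V_t)² with V_GS = V_G − I_D·R_S = 3.44 − 0.1·I_D.
Substituting gives 0.0125·I_D² − 1.29·I_D + 1.63 = 0, with roots I_D = 1.29 or 102 mA.
The root I_D = 102 mA gives V_GS = -6.71 V ≤ V_t, so take I_D = 1.29 mA.
Then V_GS = 3.31 V and V_DS = V_DD − I_D(R_D+R_S) = 11 − 1.29×1.1 = 9.59 V.
Saturation requires V_DS ≥ V_GS − V_t = 1.01 V; 9.59 ≥ 1.01 ✓.

I_D ≈ 1.3 mA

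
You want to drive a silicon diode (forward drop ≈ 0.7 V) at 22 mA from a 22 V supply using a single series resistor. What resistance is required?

The resistor drops V_S − V_D = 22 − 0.7 = 21.3 V at 22 mA.
R = 21.3 V / 22 mA = 0.968 kΩ.

R ≈ 0.97 kΩ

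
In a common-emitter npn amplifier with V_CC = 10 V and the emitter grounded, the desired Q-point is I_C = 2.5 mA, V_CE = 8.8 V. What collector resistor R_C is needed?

R_C ≈ 0.48 kΩ

Collector loop: V_CC = I_C·R_C + V_CE.
R_C = (V_CC − V_CE)/I_C = (10 − 8.8)/2.5 = 0.48 kΩ.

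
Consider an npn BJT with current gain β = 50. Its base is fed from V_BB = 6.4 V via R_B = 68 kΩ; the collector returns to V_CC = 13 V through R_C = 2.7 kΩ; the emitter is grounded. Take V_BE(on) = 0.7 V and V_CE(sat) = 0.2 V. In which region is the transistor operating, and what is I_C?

active; I_C ≈ 4.2 mA

Assume active. Base-emitter loop: I_B = (V_BB − V_BE)/R_B = (6.4 − 0.7)/68 = 0.0838 mA.
I_C = β·I_B = 50×0.0838 = 4.19 mA.
V_CE = V_CC − I_C·R_C = 13 − 4.19×2.7 = 1.68 V > V_CE(sat), so the active-region assumption holds.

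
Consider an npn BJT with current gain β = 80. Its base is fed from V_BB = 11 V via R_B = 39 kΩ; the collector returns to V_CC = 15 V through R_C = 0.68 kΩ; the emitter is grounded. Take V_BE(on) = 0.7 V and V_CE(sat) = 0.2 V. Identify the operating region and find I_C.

Assume active. Base-emitter loop: I_B = (V_BB − V_BE)/R_B = (11 − 0.7)/39 = 0.264 mA.
I_C = β·I_B = 80×0.264 = 21.1 mA.
V_CE = V_CC − I_C·R_C = 15 − 21.1×0.68 = 0.633 V > V_CE(sat), so the active-region assumption holds.

active; I_C ≈ 21 mA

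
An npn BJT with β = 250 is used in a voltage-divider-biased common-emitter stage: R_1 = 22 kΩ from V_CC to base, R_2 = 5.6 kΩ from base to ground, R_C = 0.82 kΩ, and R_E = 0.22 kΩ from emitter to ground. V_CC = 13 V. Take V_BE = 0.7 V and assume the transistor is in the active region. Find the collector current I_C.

I_C ≈ 8.1 mA

Thevenize the base divider: V_Th = V_CC·R_2/(R_1+R_2) = 13×5.6/27.6 = 2.64 V, R_Th = R_1‖R_2 = 4.46 kΩ.
Base-emitter loop: V_Th = I_B·R_Th + V_BE + (β+1)I_B·R_E, so I_B = (2.64 − 0.7) / (4.46 + 251×0.22) = 0.0325 mA.
I_C = β·I_B = 250×0.0325 = 8.12 mA, and I_E = (β+1)I_B = 8.15 mA.
V_CE = V_CC − I_C·R_C − I_E·R_E = 13 − 8.12×0.82 − 8.15×0.22 = 4.55 V.
V_CE = 4.55 V > 0.2 V confirms active-region operation.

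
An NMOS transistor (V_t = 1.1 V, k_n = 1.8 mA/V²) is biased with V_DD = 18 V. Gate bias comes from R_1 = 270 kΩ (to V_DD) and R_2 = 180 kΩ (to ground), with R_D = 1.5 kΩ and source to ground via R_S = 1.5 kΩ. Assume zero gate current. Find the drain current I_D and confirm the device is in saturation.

I_D ≈ 2.9 mA

V_G = V_DD·R_2/(R_1+R_2) = 18×180/450 = 7.2 V.
Assume saturation: I_D = (k_n/2)(V_GS − V_t)² with V_GS = V_G − I_D·R_S = 7.2 − 1.5·I_D.
Substituting gives 2.03·I_D² − 17.5·I_D + 33.5 = 0, with roots I_D = 2.88 or 5.75 mA.
The root I_D = 5.75 mA gives V_GS = -1.43 V ≤ V_t, so take I_D = 2.88 mA.
Then V_GS = 2.89 V and V_DS = V_DD − I_D(R_D+R_S) = 18 − 2.88×3 = 9.37 V.
Saturation requires V_DS ≥ V_GS − V_t = 1.79 V; 9.37 ≥ 1.79 ✓.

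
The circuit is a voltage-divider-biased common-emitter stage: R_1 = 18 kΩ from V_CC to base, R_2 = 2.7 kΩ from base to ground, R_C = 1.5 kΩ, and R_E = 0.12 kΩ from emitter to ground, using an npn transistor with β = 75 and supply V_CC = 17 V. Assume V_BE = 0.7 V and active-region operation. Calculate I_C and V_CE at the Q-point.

Thevenize the base divider: V_Th = V_CC·R_2/(R_1+R_2) = 17×2.7/20.7 = 2.22 V, R_Th = R_1‖R_2 = 2.35 kΩ.
Base-emitter loop: V_Th = I_B·R_Th + V_BE + (β+1)I_B·R_E, so I_B = (2.22 − 0.7) / (2.35 + 76×0.12) = 0.132 mA.
I_C = β·I_B = 75×0.132 = 9.92 mA, and I_E = (β+1)I_B = 10.1 mA.
V_CE = V_CC − I_C·R_C − I_E·R_E = 17 − 9.92×1.5 − 10.1×0.12 = 0.908 V.
V_CE = 0.908 V > 0.2 V confirms active-region operation.

I_C ≈ 9.9 mA, V_CE ≈ 0.91 V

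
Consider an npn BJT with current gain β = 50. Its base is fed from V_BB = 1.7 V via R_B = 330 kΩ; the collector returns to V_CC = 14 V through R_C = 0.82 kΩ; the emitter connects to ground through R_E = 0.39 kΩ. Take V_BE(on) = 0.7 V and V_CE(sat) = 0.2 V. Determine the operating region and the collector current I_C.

Assume active. Base-emitter loop: I_B = (V_BB − V_BE)/(R_B + (β+1)R_E) = (1.7 − 0.7)/(330 + 51×0.39) = 0.00286 mA.
I_C = β·I_B = 50×0.00286 = 0.143 mA.
V_CE = V_CC − I_C·R_C − I_E·R_E = 14 − 0.143×0.82 − 0.146×0.39 = 13.8 V > V_CE(sat), so the active-region assumption holds.

active; I_C ≈ 0.14 mA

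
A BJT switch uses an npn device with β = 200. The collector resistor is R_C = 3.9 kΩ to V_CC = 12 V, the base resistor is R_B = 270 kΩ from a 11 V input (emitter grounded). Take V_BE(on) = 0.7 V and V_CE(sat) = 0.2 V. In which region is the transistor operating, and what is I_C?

Assume active: I_B = (11 − 0.7)/270 = 0.0381 mA, giving I_C = β·I_B = 7.63 mA.
But then V_CE = 12 − 7.63×3.9 = -17.8 V < V_CE(sat) = 0.2 V — impossible in the active region.
So the transistor is saturated. With V_CE = 0.2 V, I_C = (V_CC − 0.2)/R_C = 11.8/3.9 = 3.03 mA.
Check: β·I_B = 7.63 mA > I_C = 3.03 mA, confirming saturation.

saturation; I_C ≈ 3 mA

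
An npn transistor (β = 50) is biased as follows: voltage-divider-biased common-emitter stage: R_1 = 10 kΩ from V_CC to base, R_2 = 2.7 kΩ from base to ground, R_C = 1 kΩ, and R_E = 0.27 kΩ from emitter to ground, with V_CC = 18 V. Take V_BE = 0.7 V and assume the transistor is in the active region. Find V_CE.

V_CE ≈ 5.5 V

Thevenize the base divider: V_Th = V_CC·R_2/(R_1+R_2) = 18×2.7/12.7 = 3.83 V, R_Th = R_1‖R_2 = 2.13 kΩ.
Base-emitter loop: V_Th = I_B·R_Th + V_BE + (β+1)I_B·R_E, so I_B = (3.83 − 0.7) / (2.13 + 51×0.27) = 0.197 mA.
I_C = β·I_B = 50×0.197 = 9.84 mA, and I_E = (β+1)I_B = 10 mA.
V_CE = V_CC − I_C·R_C − I_E·R_E = 18 − 9.84×1 − 10×0.27 = 5.46 V.
V_CE = 5.46 V > 0.2 V confirms active-region operation.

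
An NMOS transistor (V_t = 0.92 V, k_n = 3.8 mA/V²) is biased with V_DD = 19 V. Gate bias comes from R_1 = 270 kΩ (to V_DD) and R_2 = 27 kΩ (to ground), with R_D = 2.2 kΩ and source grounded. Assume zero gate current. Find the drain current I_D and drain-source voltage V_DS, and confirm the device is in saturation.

V_G = V_DD·R_2/(R_1+R_2) = 19×27/297 = 1.73 V. With the source grounded, V_GS = V_G = 1.73 V.
Assume saturation: I_D = (k_n/2)(V_GS − V_t)² = (3.8/2)×(1.73 − 0.92)² = 1.9×0.807² = 1.24 mA.
V_DS = V_DD − I_D·R_D = 19 − 1.24×2.2 = 16.3 V.
Saturation requires V_DS ≥ V_GS − V_t = 0.807 V; 16.3 ≥ 0.807 ✓.

I_D ≈ 1.2 mA, V_DS ≈ 16 V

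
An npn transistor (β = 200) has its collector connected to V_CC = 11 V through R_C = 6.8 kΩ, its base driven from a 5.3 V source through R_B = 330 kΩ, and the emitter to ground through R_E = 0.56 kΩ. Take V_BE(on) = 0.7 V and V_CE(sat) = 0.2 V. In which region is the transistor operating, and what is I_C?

Assume active: I_B = (5.3 − 0.7)/(330 + 201×0.56) = 0.0104 mA, I_C = β·I_B = 2.08 mA.
Then V_CE = 11 − 2.08×6.8 − 2.09×0.56 = -4.31 V < 0.2 V — the active assumption fails.
Re-solve with V_CE = 0.2 V. KCL at the emitter: V_E/R_E = (V_BB−0.7−V_E)/R_B + (V_CC−0.2−V_E)/R_C, giving V_E = 0.828 V.
I_C = (V_CC − 0.2 − V_E)/R_C = (10.8 − 0.828)/6.8 = 1.47 mA.
Check: I_B = (4.6 − 0.828)/330 = 0.0114 mA, and β·I_B = 2.29 mA > I_C, confirming saturation.

saturation; I_C ≈ 1.5 mA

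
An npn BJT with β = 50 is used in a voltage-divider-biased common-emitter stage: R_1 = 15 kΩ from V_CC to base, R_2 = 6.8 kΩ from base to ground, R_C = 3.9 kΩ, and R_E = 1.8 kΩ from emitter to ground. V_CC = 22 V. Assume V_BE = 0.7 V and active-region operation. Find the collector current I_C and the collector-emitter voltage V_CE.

I_C ≈ 3.2 mA, V_CE ≈ 3.7 V

Thevenize the base divider: V_Th = V_CC·R_2/(R_1+R_2) = 22×6.8/21.8 = 6.86 V, R_Th = R_1‖R_2 = 4.68 kΩ.
Base-emitter loop: V_Th = I_B·R_Th + V_BE + (β+1)I_B·R_E, so I_B = (6.86 − 0.7) / (4.68 + 51×1.8) = 0.0639 mA.
I_C = β·I_B = 50×0.0639 = 3.19 mA, and I_E = (β+1)I_B = 3.26 mA.
V_CE = V_CC − I_C·R_C − I_E·R_E = 22 − 3.19×3.9 − 3.26×1.8 = 3.68 V.
V_CE = 3.68 V > 0.2 V confirms active-region operation.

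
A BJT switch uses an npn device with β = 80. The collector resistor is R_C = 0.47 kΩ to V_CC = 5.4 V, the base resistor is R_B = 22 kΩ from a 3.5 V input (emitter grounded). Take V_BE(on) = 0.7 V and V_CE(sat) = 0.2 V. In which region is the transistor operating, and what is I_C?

Assume active. Base-emitter loop: I_B = (V_BB − V_BE)/R_B = (3.5 − 0.7)/22 = 0.127 mA.
I_C = β·I_B = 80×0.127 = 10.2 mA.
V_CE = V_CC − I_C·R_C = 5.4 − 10.2×0.47 = 0.615 V > V_CE(sat), so the active-region assumption holds.

active; I_C ≈ 10 mA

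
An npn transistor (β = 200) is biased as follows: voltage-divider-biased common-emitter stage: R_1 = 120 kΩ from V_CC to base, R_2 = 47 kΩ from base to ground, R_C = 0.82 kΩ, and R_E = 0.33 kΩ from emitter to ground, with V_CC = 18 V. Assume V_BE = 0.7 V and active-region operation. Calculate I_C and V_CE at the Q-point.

I_C ≈ 8.7 mA, V_CE ≈ 8 V

Thevenize the base divider: V_Th = V_CC·R_2/(R_1+R_2) = 18×47/167 = 5.07 V, R_Th = R_1‖R_2 = 33.8 kΩ.
Base-emitter loop: V_Th = I_B·R_Th + V_BE + (β+1)I_B·R_E, so I_B = (5.07 − 0.7) / (33.8 + 201×0.33) = 0.0436 mA.
I_C = β·I_B = 200×0.0436 = 8.72 mA, and I_E = (β+1)I_B = 8.77 mA.
V_CE = V_CC − I_C·R_C − I_E·R_E = 18 − 8.72×0.82 − 8.77×0.33 = 7.95 V.
V_CE = 7.95 V > 0.2 V confirms active-region operation.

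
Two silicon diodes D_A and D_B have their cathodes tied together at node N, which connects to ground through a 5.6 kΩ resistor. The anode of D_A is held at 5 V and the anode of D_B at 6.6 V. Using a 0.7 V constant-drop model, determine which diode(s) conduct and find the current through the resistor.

Assume both conduct. Then node N would need to be at both 5−0.7 = 4.3 V and 6.6−0.7 = 5.9 V, which is impossible.
Assume only D_B conducts: V_N = 6.6 − 0.7 = 5.9 V, so I_R = 5.9/5.6 = 1.05 mA.
Check D_A: its anode-to-cathode voltage is 5 − 5.9 = -0.9 V < 0.7 V, so it is off. The assumption is consistent.

Only D_B conducts; I_R ≈ 1.1 mA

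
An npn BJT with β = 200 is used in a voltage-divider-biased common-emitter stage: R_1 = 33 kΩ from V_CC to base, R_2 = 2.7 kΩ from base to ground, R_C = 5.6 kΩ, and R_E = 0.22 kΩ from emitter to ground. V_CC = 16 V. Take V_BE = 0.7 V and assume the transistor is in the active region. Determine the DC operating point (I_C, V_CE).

I_C ≈ 2.2 mA, V_CE ≈ 3.3 V

Thevenize the base divider: V_Th = V_CC·R_2/(R_1+R_2) = 16×2.7/35.7 = 1.21 V, R_Th = R_1‖R_2 = 2.5 kΩ.
Base-emitter loop: V_Th = I_B·R_Th + V_BE + (β+1)I_B·R_E, so I_B = (1.21 − 0.7) / (2.5 + 201×0.22) = 0.0109 mA.
I_C = β·I_B = 200×0.0109 = 2.18 mA, and I_E = (β+1)I_B = 2.19 mA.
V_CE = V_CC − I_C·R_C − I_E·R_E = 16 − 2.18×5.6 − 2.19×0.22 = 3.29 V.
V_CE = 3.29 V > 0.2 V confirms active-region operation.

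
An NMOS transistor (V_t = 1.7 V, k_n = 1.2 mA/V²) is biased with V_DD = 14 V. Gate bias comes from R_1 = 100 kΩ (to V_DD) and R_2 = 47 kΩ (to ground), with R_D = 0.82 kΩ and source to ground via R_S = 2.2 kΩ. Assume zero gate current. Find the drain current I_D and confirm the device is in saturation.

I_D ≈ 0.75 mA

V_G = V_DD·R_2/(R_1+R_2) = 14×47/147 = 4.48 V.
Assume saturation: I_D = (k_n/2)(V_GS − V_t)² with V_GS = V_G − I_D·R_S = 4.48 − 2.2·I_D.
Substituting gives 2.9·I_D² − 8.33·I_D + 4.62 = 0, with roots I_D = 0.753 or 2.12 mA.
The root I_D = 2.12 mA gives V_GS = -0.178 V ≤ V_t, so take I_D = 0.753 mA.
Then V_GS = 2.82 V and V_DS = V_DD − I_D(R_D+R_S) = 14 − 0.753×3.02 = 11.7 V.
Saturation requires V_DS ≥ V_GS − V_t = 1.12 V; 11.7 ≥ 1.12 ✓.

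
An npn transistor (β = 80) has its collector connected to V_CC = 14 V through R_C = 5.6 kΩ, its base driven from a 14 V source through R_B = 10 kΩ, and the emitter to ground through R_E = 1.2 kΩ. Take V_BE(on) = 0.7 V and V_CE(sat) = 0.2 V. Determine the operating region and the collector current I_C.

saturation; I_C ≈ 1.9 mA

Assume active: I_B = (14 − 0.7)/(10 + 81×1.2) = 0.124 mA, I_C = β·I_B = 9.93 mA.
Then V_CE = 14 − 9.93×5.6 − 10×1.2 = -53.6 V < 0.2 V — the active assumption fails.
Re-solve with V_CE = 0.2 V. KCL at the emitter: V_E/R_E = (V_BB−0.7−V_E)/R_B + (V_CC−0.2−V_E)/R_C, giving V_E = 3.41 V.
I_C = (V_CC − 0.2 − V_E)/R_C = (13.8 − 3.41)/5.6 = 1.85 mA.
Check: I_B = (13.3 − 3.41)/10 = 0.989 mA, and β·I_B = 79.1 mA > I_C, confirming saturation.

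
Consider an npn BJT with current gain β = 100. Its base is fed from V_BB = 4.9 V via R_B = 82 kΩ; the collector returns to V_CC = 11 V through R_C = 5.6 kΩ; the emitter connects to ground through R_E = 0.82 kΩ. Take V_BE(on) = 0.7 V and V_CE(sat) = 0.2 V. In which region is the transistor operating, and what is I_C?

Assume active: I_B = (4.9 − 0.7)/(82 + 101×0.82) = 0.0255 mA, I_C = β·I_B = 2.55 mA.
Then V_CE = 11 − 2.55×5.6 − 2.57×0.82 = -5.38 V < 0.2 V — the active assumption fails.
Re-solve with V_CE = 0.2 V. KCL at the emitter: V_E/R_E = (V_BB−0.7−V_E)/R_B + (V_CC−0.2−V_E)/R_C, giving V_E = 1.4 V.
I_C = (V_CC − 0.2 − V_E)/R_C = (10.8 − 1.4)/5.6 = 1.68 mA.
Check: I_B = (4.2 − 1.4)/82 = 0.0341 mA, and β·I_B = 3.41 mA > I_C, confirming saturation.

saturation; I_C ≈ 1.7 mA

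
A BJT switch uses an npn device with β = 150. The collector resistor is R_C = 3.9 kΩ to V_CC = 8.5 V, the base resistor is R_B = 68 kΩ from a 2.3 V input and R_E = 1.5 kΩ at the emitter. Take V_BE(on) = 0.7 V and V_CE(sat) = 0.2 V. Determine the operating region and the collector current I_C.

active; I_C ≈ 0.81 mA

Assume active. Base-emitter loop: I_B = (V_BB − V_BE)/(R_B + (β+1)R_E) = (2.3 − 0.7)/(68 + 151×1.5) = 0.00543 mA.
I_C = β·I_B = 150×0.00543 = 0.815 mA.
V_CE = V_CC − I_C·R_C − I_E·R_E = 8.5 − 0.815×3.9 − 0.82×1.5 = 4.09 V > V_CE(sat), so the active-region assumption holds.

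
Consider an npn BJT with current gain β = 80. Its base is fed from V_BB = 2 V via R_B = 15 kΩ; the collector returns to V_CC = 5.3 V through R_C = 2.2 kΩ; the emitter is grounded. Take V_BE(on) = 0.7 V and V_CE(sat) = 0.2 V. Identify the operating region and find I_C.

saturation; I_C ≈ 2.3 mA

Assume active: I_B = (2 − 0.7)/15 = 0.0867 mA, giving I_C = β·I_B = 6.93 mA.
But then V_CE = 5.3 − 6.93×2.2 = -9.95 V < V_CE(sat) = 0.2 V — impossible in the active region.
So the transistor is saturated. With V_CE = 0.2 V, I_C = (V_CC − 0.2)/R_C = 5.1/2.2 = 2.32 mA.
Check: β·I_B = 6.93 mA > I_C = 2.32 mA, confirming saturation.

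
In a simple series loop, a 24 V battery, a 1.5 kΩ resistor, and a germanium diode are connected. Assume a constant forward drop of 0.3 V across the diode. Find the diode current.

KVL around the loop: 24 = V_D + I·R = 0.3 + I × 1.5 kΩ.
So I = (24 − 0.3) / 1.5 kΩ = 23.7 / 1.5 = 15.8 mA.

I ≈ 16 mA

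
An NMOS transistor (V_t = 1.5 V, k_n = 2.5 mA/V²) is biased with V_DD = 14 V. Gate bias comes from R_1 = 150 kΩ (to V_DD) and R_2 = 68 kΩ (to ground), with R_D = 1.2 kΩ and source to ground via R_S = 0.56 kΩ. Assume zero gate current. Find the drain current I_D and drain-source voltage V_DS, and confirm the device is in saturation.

V_G = V_DD·R_2/(R_1+R_2) = 14×68/218 = 4.37 V.
Assume saturation: I_D = (k_n/2)(V_GS − V_t)² with V_GS = V_G − I_D·R_S = 4.37 − 0.56·I_D.
Substituting gives 0.392·I_D² − 5.01·I_D + 10.3 = 0, with roots I_D = 2.56 or 10.2 mA.
The root I_D = 10.2 mA gives V_GS = -1.36 V ≤ V_t, so take I_D = 2.56 mA.
Then V_GS = 2.93 V and V_DS = V_DD − I_D(R_D+R_S) = 14 − 2.56×1.76 = 9.49 V.
Saturation requires V_DS ≥ V_GS − V_t = 1.43 V; 9.49 ≥ 1.43 ✓.

I_D ≈ 2.6 mA, V_DS ≈ 9.5 V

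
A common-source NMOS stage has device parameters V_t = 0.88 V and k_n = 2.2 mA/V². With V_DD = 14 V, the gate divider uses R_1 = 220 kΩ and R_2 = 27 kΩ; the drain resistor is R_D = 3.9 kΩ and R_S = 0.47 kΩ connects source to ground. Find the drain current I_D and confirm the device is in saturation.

I_D ≈ 0.29 mA

V_G = V_DD·R_2/(R_1+R_2) = 14×27/247 = 1.53 V.
Assume saturation: I_D = (k_n/2)(V_GS − V_t)² with V_GS = V_G − I_D·R_S = 1.53 − 0.47·I_D.
Substituting gives 0.243·I_D² − 1.67·I_D + 0.465 = 0, with roots I_D = 0.29 or 6.59 mA.
The root I_D = 6.59 mA gives V_GS = -1.57 V ≤ V_t, so take I_D = 0.29 mA.
Then V_GS = 1.39 V and V_DS = V_DD − I_D(R_D+R_S) = 14 − 0.29×4.37 = 12.7 V.
Saturation requires V_DS ≥ V_GS − V_t = 0.514 V; 12.7 ≥ 0.514 ✓.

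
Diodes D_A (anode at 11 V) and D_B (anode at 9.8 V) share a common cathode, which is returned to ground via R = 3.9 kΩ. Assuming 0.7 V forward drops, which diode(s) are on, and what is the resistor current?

Assume both conduct. Then node N would need to be at both 11−0.7 = 10.3 V and 9.8−0.7 = 9.1 V, which is impossible.
Assume only D_A conducts: V_N = 11 − 0.7 = 10.3 V, so I_R = 10.3/3.9 = 2.64 mA.
Check D_B: its anode-to-cathode voltage is 9.8 − 10.3 = -0.5 V < 0.7 V, so it is off. The assumption is consistent.

Only D_A conducts; I_R ≈ 2.6 mA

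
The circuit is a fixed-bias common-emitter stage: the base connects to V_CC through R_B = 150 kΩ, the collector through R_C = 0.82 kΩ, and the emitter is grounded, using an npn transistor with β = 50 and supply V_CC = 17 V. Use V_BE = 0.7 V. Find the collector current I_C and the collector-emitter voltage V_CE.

I_C ≈ 5.4 mA, V_CE ≈ 13 V

Base loop: V_CC = I_B·R_B + V_BE, so I_B = (17 − 0.7)/150 kΩ = 0.109 mA.
In the active region I_C = β·I_B = 50 × 0.109 = 5.43 mA.
Collector loop: V_CE = V_CC − I_C·R_C = 17 − 5.43×0.82 = 12.5 V.
Since V_CE = 12.5 V > V_CE(sat) ≈ 0.2 V, the transistor is in the active region as assumed.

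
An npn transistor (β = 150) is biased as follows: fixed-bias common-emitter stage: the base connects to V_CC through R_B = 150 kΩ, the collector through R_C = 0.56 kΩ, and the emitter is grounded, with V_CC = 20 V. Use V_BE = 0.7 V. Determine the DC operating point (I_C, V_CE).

Base loop: V_CC = I_B·R_B + V_BE, so I_B = (20 − 0.7)/150 kΩ = 0.129 mA.
In the active region I_C = β·I_B = 150 × 0.129 = 19.3 mA.
Collector loop: V_CE = V_CC − I_C·R_C = 20 − 19.3×0.56 = 9.19 V.
Since V_CE = 9.19 V > V_CE(sat) ≈ 0.2 V, the transistor is in the active region as assumed.

I_C ≈ 19 mA, V_CE ≈ 9.2 V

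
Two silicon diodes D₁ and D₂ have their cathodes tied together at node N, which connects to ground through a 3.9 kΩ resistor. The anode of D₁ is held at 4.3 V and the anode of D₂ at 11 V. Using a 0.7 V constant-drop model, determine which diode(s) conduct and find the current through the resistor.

Assume both conduct. Then node N would need to be at both 4.3−0.7 = 3.6 V and 11−0.7 = 10.3 V, which is impossible.
Assume only D₂ conducts: V_N = 11 − 0.7 = 10.3 V, so I_R = 10.3/3.9 = 2.64 mA.
Check D₁: its anode-to-cathode voltage is 4.3 − 10.3 = -6 V < 0.7 V, so it is off. The assumption is consistent.

Only D₂ conducts; I_R ≈ 2.6 mA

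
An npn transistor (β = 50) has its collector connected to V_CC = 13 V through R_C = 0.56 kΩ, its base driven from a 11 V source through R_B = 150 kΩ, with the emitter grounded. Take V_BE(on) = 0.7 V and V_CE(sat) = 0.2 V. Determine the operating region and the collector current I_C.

active; I_C ≈ 3.4 mA

Assume active. Base-emitter loop: I_B = (V_BB − V_BE)/R_B = (11 − 0.7)/150 = 0.0687 mA.
I_C = β·I_B = 50×0.0687 = 3.43 mA.
V_CE = V_CC − I_C·R_C = 13 − 3.43×0.56 = 11.1 V > V_CE(sat), so the active-region assumption holds.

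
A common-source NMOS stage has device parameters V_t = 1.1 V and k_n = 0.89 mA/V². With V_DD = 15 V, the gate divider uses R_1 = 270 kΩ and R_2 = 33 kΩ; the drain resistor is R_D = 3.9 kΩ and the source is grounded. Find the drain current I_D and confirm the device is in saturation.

V_G = V_DD·R_2/(R_1+R_2) = 15×33/303 = 1.63 V. With the source grounded, V_GS = V_G = 1.63 V.
Assume saturation: I_D = (k_n/2)(V_GS − V_t)² = (0.89/2)×(1.63 − 1.1)² = 0.445×0.534² = 0.127 mA.
V_DS = V_DD − I_D·R_D = 15 − 0.127×3.9 = 14.5 V.
Saturation requires V_DS ≥ V_GS − V_t = 0.534 V; 14.5 ≥ 0.534 ✓.

I_D ≈ 0.13 mA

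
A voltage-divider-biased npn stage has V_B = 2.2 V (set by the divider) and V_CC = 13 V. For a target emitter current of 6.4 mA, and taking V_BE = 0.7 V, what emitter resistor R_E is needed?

R_E ≈ 0.23 kΩ

V_E = V_B − V_BE = 2.2 − 0.7 = 1.5 V.
R_E = V_E / I_E = 1.5 / 6.4 = 0.234 kΩ.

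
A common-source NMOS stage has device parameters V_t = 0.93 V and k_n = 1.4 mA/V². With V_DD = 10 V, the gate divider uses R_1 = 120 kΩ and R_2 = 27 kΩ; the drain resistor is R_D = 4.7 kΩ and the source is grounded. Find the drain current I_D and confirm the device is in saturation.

I_D ≈ 0.58 mA

V_G = V_DD·R_2/(R_1+R_2) = 10×27/147 = 1.84 V. With the source grounded, V_GS = V_G = 1.84 V.
Assume saturation: I_D = (k_n/2)(V_GS − V_t)² = (1.4/2)×(1.84 − 0.93)² = 0.7×0.907² = 0.576 mA.
V_DS = V_DD − I_D·R_D = 10 − 0.576×4.7 = 7.3 V.
Saturation requires V_DS ≥ V_GS − V_t = 0.907 V; 7.3 ≥ 0.907 ✓.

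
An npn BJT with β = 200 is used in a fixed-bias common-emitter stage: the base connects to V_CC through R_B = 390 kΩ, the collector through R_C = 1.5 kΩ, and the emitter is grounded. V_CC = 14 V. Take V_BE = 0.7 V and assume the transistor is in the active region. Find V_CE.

Base loop: V_CC = I_B·R_B + V_BE, so I_B = (14 − 0.7)/390 kΩ = 0.0341 mA.
In the active region I_C = β·I_B = 200 × 0.0341 = 6.82 mA.
Collector loop: V_CE = V_CC − I_C·R_C = 14 − 6.82×1.5 = 3.77 V.
Since V_CE = 3.77 V > V_CE(sat) ≈ 0.2 V, the transistor is in the active region as assumed.

V_CE ≈ 3.8 V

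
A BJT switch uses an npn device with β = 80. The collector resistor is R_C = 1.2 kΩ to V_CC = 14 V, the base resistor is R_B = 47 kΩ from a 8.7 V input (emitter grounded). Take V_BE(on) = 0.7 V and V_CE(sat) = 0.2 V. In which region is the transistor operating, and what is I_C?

Assume active: I_B = (8.7 − 0.7)/47 = 0.17 mA, giving I_C = β·I_B = 13.6 mA.
But then V_CE = 14 − 13.6×1.2 = -2.34 V < V_CE(sat) = 0.2 V — impossible in the active region.
So the transistor is saturated. With V_CE = 0.2 V, I_C = (V_CC − 0.2)/R_C = 13.8/1.2 = 11.5 mA.
Check: β·I_B = 13.6 mA > I_C = 11.5 mA, confirming saturation.

saturation; I_C ≈ 12 mA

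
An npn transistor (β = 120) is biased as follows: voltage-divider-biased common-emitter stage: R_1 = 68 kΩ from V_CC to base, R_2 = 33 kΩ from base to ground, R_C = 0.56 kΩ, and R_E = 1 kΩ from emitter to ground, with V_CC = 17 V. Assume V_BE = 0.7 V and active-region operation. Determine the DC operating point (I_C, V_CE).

Thevenize the base divider: V_Th = V_CC·R_2/(R_1+R_2) = 17×33/101 = 5.55 V, R_Th = R_1‖R_2 = 22.2 kΩ.
Base-emitter loop: V_Th = I_B·R_Th + V_BE + (β+1)I_B·R_E, so I_B = (5.55 − 0.7) / (22.2 + 121×1) = 0.0339 mA.
I_C = β·I_B = 120×0.0339 = 4.07 mA, and I_E = (β+1)I_B = 4.1 mA.
V_CE = V_CC − I_C·R_C − I_E·R_E = 17 − 4.07×0.56 − 4.1×1 = 10.6 V.
V_CE = 10.6 V > 0.2 V confirms active-region operation.

I_C ≈ 4.1 mA, V_CE ≈ 11 V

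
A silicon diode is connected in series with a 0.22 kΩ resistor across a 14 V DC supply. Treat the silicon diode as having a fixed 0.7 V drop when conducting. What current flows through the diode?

I ≈ 60 mA

KVL around the loop: 14 = V_D + I·R = 0.7 + I × 0.22 kΩ.
So I = (14 − 0.7) / 0.22 kΩ = 13.3 / 0.22 = 60.5 mA.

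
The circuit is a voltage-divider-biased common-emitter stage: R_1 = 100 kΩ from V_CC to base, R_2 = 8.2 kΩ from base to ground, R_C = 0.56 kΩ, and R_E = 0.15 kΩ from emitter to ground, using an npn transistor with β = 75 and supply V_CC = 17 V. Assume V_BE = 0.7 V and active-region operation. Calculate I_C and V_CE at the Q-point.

I_C ≈ 2.3 mA, V_CE ≈ 15 V

Thevenize the base divider: V_Th = V_CC·R_2/(R_1+R_2) = 17×8.2/108 = 1.29 V, R_Th = R_1‖R_2 = 7.58 kΩ.
Base-emitter loop: V_Th = I_B·R_Th + V_BE + (β+1)I_B·R_E, so I_B = (1.29 − 0.7) / (7.58 + 76×0.15) = 0.031 mA.
I_C = β·I_B = 75×0.031 = 2.33 mA, and I_E = (β+1)I_B = 2.36 mA.
V_CE = V_CC − I_C·R_C − I_E·R_E = 17 − 2.33×0.56 − 2.36×0.15 = 15.3 V.
V_CE = 15.3 V > 0.2 V confirms active-region operation.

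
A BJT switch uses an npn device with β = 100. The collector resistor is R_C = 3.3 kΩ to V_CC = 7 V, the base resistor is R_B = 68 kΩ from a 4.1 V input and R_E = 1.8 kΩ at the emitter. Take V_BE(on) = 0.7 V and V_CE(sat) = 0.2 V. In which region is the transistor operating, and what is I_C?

Assume active: I_B = (4.1 − 0.7)/(68 + 101×1.8) = 0.0136 mA, I_C = β·I_B = 1.36 mA.
Then V_CE = 7 − 1.36×3.3 − 1.37×1.8 = 0.0339 V < 0.2 V — the active assumption fails.
Re-solve with V_CE = 0.2 V. KCL at the emitter: V_E/R_E = (V_BB−0.7−V_E)/R_B + (V_CC−0.2−V_E)/R_C, giving V_E = 2.42 V.
I_C = (V_CC − 0.2 − V_E)/R_C = (6.8 − 2.42)/3.3 = 1.33 mA.
Check: I_B = (3.4 − 2.42)/68 = 0.0145 mA, and β·I_B = 1.45 mA > I_C, confirming saturation.

saturation; I_C ≈ 1.3 mA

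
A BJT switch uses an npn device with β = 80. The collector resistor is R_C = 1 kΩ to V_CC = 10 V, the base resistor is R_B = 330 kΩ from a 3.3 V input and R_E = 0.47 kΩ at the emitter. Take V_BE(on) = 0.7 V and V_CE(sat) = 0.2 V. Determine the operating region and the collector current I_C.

active; I_C ≈ 0.57 mA

Assume active. Base-emitter loop: I_B = (V_BB − V_BE)/(R_B + (β+1)R_E) = (3.3 − 0.7)/(330 + 81×0.47) = 0.00706 mA.
I_C = β·I_B = 80×0.00706 = 0.565 mA.
V_CE = V_CC − I_C·R_C − I_E·R_E = 10 − 0.565×1 − 0.572×0.47 = 9.17 V > V_CE(sat), so the active-region assumption holds.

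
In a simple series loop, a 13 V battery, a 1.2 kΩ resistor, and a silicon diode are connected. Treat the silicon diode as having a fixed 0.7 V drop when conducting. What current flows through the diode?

I ≈ 10 mA

KVL around the loop: 13 = V_D + I·R = 0.7 + I × 1.2 kΩ.
So I = (13 − 0.7) / 1.2 kΩ = 12.3 / 1.2 = 10.3 mA.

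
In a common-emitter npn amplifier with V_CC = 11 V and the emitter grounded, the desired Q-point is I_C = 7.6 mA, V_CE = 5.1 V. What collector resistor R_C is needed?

R_C ≈ 0.78 kΩ

Collector loop: V_CC = I_C·R_C + V_CE.
R_C = (V_CC − V_CE)/I_C = (11 − 5.1)/7.6 = 0.776 kΩ.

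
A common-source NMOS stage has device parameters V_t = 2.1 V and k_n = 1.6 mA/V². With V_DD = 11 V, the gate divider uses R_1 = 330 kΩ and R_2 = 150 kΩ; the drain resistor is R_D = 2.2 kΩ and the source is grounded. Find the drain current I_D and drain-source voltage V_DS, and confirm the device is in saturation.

I_D ≈ 1.4 mA, V_DS ≈ 7.9 V

V_G = V_DD·R_2/(R_1+R_2) = 11×150/480 = 3.44 V. With the source grounded, V_GS = V_G = 3.44 V.
Assume saturation: I_D = (k_n/2)(V_GS − V_t)² = (1.6/2)×(3.44 − 2.1)² = 0.8×1.34² = 1.43 mA.
V_DS = V_DD − I_D·R_D = 11 − 1.43×2.2 = 7.85 V.
Saturation requires V_DS ≥ V_GS − V_t = 1.34 V; 7.85 ≥ 1.34 ✓.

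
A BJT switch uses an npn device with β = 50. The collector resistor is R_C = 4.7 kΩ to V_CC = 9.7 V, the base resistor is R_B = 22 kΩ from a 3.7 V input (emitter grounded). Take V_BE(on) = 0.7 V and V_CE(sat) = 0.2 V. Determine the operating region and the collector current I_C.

Assume active: I_B = (3.7 − 0.7)/22 = 0.136 mA, giving I_C = β·I_B = 6.82 mA.
But then V_CE = 9.7 − 6.82×4.7 = -22.3 V < V_CE(sat) = 0.2 V — impossible in the active region.
So the transistor is saturated. With V_CE = 0.2 V, I_C = (V_CC − 0.2)/R_C = 9.5/4.7 = 2.02 mA.
Check: β·I_B = 6.82 mA > I_C = 2.02 mA, confirming saturation.

saturation; I_C ≈ 2 mA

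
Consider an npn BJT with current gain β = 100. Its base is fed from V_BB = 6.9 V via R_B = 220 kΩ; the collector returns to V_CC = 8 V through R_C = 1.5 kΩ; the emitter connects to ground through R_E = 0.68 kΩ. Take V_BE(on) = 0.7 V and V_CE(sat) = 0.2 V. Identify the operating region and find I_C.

Assume active. Base-emitter loop: I_B = (V_BB − V_BE)/(R_B + (β+1)R_E) = (6.9 − 0.7)/(220 + 101×0.68) = 0.0215 mA.
I_C = β·I_B = 100×0.0215 = 2.15 mA.
V_CE = V_CC − I_C·R_C − I_E·R_E = 8 − 2.15×1.5 − 2.17×0.68 = 3.3 V > V_CE(sat), so the active-region assumption holds.

active; I_C ≈ 2.1 mA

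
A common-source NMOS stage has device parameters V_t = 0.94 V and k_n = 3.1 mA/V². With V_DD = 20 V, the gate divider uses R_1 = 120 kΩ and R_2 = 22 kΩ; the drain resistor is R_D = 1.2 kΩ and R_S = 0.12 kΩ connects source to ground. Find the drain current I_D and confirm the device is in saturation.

V_G = V_DD·R_2/(R_1+R_2) = 20×22/142 = 3.1 V.
Assume saturation: I_D = (k_n/2)(V_GS − V_t)² with V_GS = V_G − I_D·R_S = 3.1 − 0.12·I_D.
Substituting gives 0.0223·I_D² − 1.8·I_D + 7.22 = 0, with roots I_D = 4.23 or 76.6 mA.
The root I_D = 76.6 mA gives V_GS = -6.09 V ≤ V_t, so take I_D = 4.23 mA.
Then V_GS = 2.59 V and V_DS = V_DD − I_D(R_D+R_S) = 20 − 4.23×1.32 = 14.4 V.
Saturation requires V_DS ≥ V_GS − V_t = 1.65 V; 14.4 ≥ 1.65 ✓.

I_D ≈ 4.2 mA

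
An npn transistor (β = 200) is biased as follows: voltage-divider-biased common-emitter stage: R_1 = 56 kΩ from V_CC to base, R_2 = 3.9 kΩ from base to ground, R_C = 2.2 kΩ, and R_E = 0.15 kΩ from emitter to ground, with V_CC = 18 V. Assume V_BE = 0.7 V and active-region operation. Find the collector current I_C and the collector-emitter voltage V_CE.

I_C ≈ 2.8 mA, V_CE ≈ 11 V

Thevenize the base divider: V_Th = V_CC·R_2/(R_1+R_2) = 18×3.9/59.9 = 1.17 V, R_Th = R_1‖R_2 = 3.65 kΩ.
Base-emitter loop: V_Th = I_B·R_Th + V_BE + (β+1)I_B·R_E, so I_B = (1.17 − 0.7) / (3.65 + 201×0.15) = 0.014 mA.
I_C = β·I_B = 200×0.014 = 2.79 mA, and I_E = (β+1)I_B = 2.81 mA.
V_CE = V_CC − I_C·R_C − I_E·R_E = 18 − 2.79×2.2 − 2.81×0.15 = 11.4 V.
V_CE = 11.4 V > 0.2 V confirms active-region operation.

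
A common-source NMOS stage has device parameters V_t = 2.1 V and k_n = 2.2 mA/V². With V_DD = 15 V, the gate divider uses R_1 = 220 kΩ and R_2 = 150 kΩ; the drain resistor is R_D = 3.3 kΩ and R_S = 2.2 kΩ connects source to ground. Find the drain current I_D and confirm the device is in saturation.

V_G = V_DD·R_2/(R_1+R_2) = 15×150/370 = 6.08 V.
Assume saturation: I_D = (k_n/2)(V_GS − V_t)² with V_GS = V_G − I_D·R_S = 6.08 − 2.2·I_D.
Substituting gives 5.32·I_D² − 20.3·I_D + 17.4 = 0, with roots I_D = 1.31 or 2.49 mA.
The root I_D = 2.49 mA gives V_GS = 0.594 V ≤ V_t, so take I_D = 1.31 mA.
Then V_GS = 3.19 V and V_DS = V_DD − I_D(R_D+R_S) = 15 − 1.31×5.5 = 7.78 V.
Saturation requires V_DS ≥ V_GS − V_t = 1.09 V; 7.78 ≥ 1.09 ✓.

I_D ≈ 1.3 mA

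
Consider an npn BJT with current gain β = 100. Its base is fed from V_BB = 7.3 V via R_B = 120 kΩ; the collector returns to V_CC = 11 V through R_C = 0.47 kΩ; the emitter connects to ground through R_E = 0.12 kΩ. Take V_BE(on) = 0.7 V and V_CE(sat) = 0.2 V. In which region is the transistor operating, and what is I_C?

Assume active. Base-emitter loop: I_B = (V_BB − V_BE)/(R_B + (β+1)R_E) = (7.3 − 0.7)/(120 + 101×0.12) = 0.05 mA.
I_C = β·I_B = 100×0.05 = 5 mA.
V_CE = V_CC − I_C·R_C − I_E·R_E = 11 − 5×0.47 − 5.05×0.12 = 8.05 V > V_CE(sat), so the active-region assumption holds.

active; I_C ≈ 5 mA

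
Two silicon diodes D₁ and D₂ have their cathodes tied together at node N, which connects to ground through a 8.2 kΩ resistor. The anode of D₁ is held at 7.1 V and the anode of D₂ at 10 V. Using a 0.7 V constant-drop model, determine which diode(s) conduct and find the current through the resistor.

Assume both conduct. Then node N would need to be at both 7.1−0.7 = 6.4 V and 10−0.7 = 9.3 V, which is impossible.
Assume only D₂ conducts: V_N = 10 − 0.7 = 9.3 V, so I_R = 9.3/8.2 = 1.13 mA.
Check D₁: its anode-to-cathode voltage is 7.1 − 9.3 = -2.2 V < 0.7 V, so it is off. The assumption is consistent.

Only D₂ conducts; I_R ≈ 1.1 mA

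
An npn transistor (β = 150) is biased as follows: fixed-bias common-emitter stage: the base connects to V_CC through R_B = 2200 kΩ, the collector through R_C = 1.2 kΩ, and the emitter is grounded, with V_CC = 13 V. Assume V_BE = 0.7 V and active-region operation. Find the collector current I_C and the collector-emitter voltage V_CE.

Base loop: V_CC = I_B·R_B + V_BE, so I_B = (13 − 0.7)/2200 kΩ = 0.00559 mA.
In the active region I_C = β·I_B = 150 × 0.00559 = 0.839 mA.
Collector loop: V_CE = V_CC − I_C·R_C = 13 − 0.839×1.2 = 12 V.
Since V_CE = 12 V > V_CE(sat) ≈ 0.2 V, the transistor is in the active region as assumed.

I_C ≈ 0.84 mA, V_CE ≈ 12 V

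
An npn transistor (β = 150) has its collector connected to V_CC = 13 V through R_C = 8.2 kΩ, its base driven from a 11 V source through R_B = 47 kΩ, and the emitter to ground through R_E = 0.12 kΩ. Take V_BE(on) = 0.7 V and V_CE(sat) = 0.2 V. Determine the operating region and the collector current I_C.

Assume active: I_B = (11 − 0.7)/(47 + 151×0.12) = 0.158 mA, I_C = β·I_B = 23.7 mA.
Then V_CE = 13 − 23.7×8.2 − 23.9×0.12 = -184 V < 0.2 V — the active assumption fails.
Re-solve with V_CE = 0.2 V. KCL at the emitter: V_E/R_E = (V_BB−0.7−V_E)/R_B + (V_CC−0.2−V_E)/R_C, giving V_E = 0.21 V.
I_C = (V_CC − 0.2 − V_E)/R_C = (12.8 − 0.21)/8.2 = 1.54 mA.
Check: I_B = (10.3 − 0.21)/47 = 0.215 mA, and β·I_B = 32.2 mA > I_C, confirming saturation.

saturation; I_C ≈ 1.5 mA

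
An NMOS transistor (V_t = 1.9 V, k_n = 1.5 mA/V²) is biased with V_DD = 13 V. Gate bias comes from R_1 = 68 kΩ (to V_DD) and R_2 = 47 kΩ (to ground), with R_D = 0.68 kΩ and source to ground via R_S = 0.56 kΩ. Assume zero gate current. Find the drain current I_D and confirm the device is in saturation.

I_D ≈ 2.7 mA

V_G = V_DD·R_2/(R_1+R_2) = 13×47/115 = 5.31 V.
Assume saturation: I_D = (k_n/2)(V_GS − V_t)² with V_GS = V_G − I_D·R_S = 5.31 − 0.56·I_D.
Substituting gives 0.235·I_D² − 3.87·I_D + 8.74 = 0, with roots I_D = 2.7 or 13.7 mA.
The root I_D = 13.7 mA gives V_GS = -2.38 V ≤ V_t, so take I_D = 2.7 mA.
Then V_GS = 3.8 V and V_DS = V_DD − I_D(R_D+R_S) = 13 − 2.7×1.24 = 9.65 V.
Saturation requires V_DS ≥ V_GS − V_t = 1.9 V; 9.65 ≥ 1.9 ✓.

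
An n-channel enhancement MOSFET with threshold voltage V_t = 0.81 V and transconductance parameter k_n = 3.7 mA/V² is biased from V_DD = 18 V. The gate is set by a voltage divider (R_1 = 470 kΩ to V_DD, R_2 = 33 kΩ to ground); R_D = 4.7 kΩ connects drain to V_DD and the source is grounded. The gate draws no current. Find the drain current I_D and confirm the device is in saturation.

V_G = V_DD·R_2/(R_1+R_2) = 18×33/503 = 1.18 V. With the source grounded, V_GS = V_G = 1.18 V.
Assume saturation: I_D = (k_n/2)(V_GS − V_t)² = (3.7/2)×(1.18 − 0.81)² = 1.85×0.371² = 0.255 mA.
V_DS = V_DD − I_D·R_D = 18 − 0.255×4.7 = 16.8 V.
Saturation requires V_DS ≥ V_GS − V_t = 0.371 V; 16.8 ≥ 0.371 ✓.

I_D ≈ 0.25 mA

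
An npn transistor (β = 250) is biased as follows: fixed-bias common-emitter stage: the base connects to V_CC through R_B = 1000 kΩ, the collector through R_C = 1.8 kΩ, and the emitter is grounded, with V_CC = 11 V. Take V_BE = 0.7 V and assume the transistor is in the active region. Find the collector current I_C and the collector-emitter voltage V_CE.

Base loop: V_CC = I_B·R_B + V_BE, so I_B = (11 − 0.7)/1000 kΩ = 0.0103 mA.
In the active region I_C = β·I_B = 250 × 0.0103 = 2.58 mA.
Collector loop: V_CE = V_CC − I_C·R_C = 11 − 2.58×1.8 = 6.36 V.
Since V_CE = 6.36 V > V_CE(sat) ≈ 0.2 V, the transistor is in the active region as assumed.

I_C ≈ 2.6 mA, V_CE ≈ 6.4 V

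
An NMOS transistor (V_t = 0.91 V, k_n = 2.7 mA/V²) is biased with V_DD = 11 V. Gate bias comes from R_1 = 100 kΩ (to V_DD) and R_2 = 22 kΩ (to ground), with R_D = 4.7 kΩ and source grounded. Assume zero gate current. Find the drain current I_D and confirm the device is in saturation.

I_D ≈ 1.6 mA

V_G = V_DD·R_2/(R_1+R_2) = 11×22/122 = 1.98 V. With the source grounded, V_GS = V_G = 1.98 V.
Assume saturation: I_D = (k_n/2)(V_GS − V_t)² = (2.7/2)×(1.98 − 0.91)² = 1.35×1.07² = 1.56 mA.
V_DS = V_DD − I_D·R_D = 11 − 1.56×4.7 = 3.69 V.
Saturation requires V_DS ≥ V_GS − V_t = 1.07 V; 3.69 ≥ 1.07 ✓.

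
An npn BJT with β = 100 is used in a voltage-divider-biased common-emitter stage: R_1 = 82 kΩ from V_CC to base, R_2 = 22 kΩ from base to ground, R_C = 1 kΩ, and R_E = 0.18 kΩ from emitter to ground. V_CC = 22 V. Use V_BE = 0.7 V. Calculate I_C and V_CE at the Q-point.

Thevenize the base divider: V_Th = V_CC·R_2/(R_1+R_2) = 22×22/104 = 4.65 V, R_Th = R_1‖R_2 = 17.3 kΩ.
Base-emitter loop: V_Th = I_B·R_Th + V_BE + (β+1)I_B·R_E, so I_B = (4.65 − 0.7) / (17.3 + 101×0.18) = 0.111 mA.
I_C = β·I_B = 100×0.111 = 11.1 mA, and I_E = (β+1)I_B = 11.2 mA.
V_CE = V_CC − I_C·R_C − I_E·R_E = 22 − 11.1×1 − 11.2×0.18 = 8.85 V.
V_CE = 8.85 V > 0.2 V confirms active-region operation.

I_C ≈ 11 mA, V_CE ≈ 8.8 V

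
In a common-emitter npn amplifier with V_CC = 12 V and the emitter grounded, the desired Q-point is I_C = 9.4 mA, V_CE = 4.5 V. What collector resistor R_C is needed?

R_C ≈ 0.8 kΩ

Collector loop: V_CC = I_C·R_C + V_CE.
R_C = (V_CC − V_CE)/I_C = (12 − 4.5)/9.4 = 0.798 kΩ.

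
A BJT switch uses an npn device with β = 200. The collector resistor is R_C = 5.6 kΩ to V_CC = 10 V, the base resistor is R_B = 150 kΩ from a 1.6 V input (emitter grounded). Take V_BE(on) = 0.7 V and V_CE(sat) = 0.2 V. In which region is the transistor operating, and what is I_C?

active; I_C ≈ 1.2 mA

Assume active. Base-emitter loop: I_B = (V_BB − V_BE)/R_B = (1.6 − 0.7)/150 = 0.006 mA.
I_C = β·I_B = 200×0.006 = 1.2 mA.
V_CE = V_CC − I_C·R_C = 10 − 1.2×5.6 = 3.28 V > V_CE(sat), so the active-region assumption holds.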